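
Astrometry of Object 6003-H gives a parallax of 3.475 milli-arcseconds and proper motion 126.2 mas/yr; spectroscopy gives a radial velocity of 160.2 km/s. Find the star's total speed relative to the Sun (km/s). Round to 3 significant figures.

d = 1/p = 1/0.003475″ = 287.77 pc.
μ = 126.2 mas/yr = 0.1262 ″/yr.
v_t = 4.740 μ d = 4.740 × 0.1262 × 287.77 = 172.14 km/s.
v = √(v_r² + v_t²) = √(160.2² + 172.14²) = √55296.2 = 235.15 km/s.

235 km/s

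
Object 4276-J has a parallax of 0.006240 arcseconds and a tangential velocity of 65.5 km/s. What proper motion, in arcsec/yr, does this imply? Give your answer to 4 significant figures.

d = 1/p = 1/0.006240″ = 160.26 pc.
μ = v_t / (4.74 d) = 65.5 / (4.74 × 160.26) = 65.5 / 759.63 = 0.086226 ″/yr.

0.08623 arcsec/yr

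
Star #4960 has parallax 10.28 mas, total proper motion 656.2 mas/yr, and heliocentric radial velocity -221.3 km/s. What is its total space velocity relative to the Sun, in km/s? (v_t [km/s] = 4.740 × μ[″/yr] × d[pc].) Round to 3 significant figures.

d = 1/p = 1/0.01028″ = 97.276 pc.
μ = 656.2 mas/yr = 0.6562 ″/yr.
v_t = 4.740 μ d = 4.740 × 0.6562 × 97.276 = 302.57 km/s.
v = √(v_r² + v_t²) = √((-221.3)² + 302.57²) = √140522 = 374.86 km/s.

375 km/s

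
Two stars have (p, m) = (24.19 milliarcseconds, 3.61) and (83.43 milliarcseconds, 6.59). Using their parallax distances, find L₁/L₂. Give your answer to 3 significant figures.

L₁/L₂ = 185

d₁ = 1/p₁ = 1/0.02419″ = 41.339 pc; d₂ = 1/p₂ = 1/0.08343″ = 11.986 pc.
M₁ = m₁ − 5 log₁₀ d₁ + 5 = 3.61 − 8.0818 + 5 = 0.5282.
M₂ = 6.59 − 5.3934 + 5 = 6.1966.
L₁/L₂ = 10^(0.4(M₂ − M₁)) = 10^(0.4 × 5.6684) = 10^2.26736 = 185.08.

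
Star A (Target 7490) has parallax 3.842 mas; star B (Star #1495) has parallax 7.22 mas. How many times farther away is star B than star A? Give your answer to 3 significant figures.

Since d = 1/p, d_B/d_A = p_A/p_B.
= 3.842 / 7.22 = 0.53213.

0.532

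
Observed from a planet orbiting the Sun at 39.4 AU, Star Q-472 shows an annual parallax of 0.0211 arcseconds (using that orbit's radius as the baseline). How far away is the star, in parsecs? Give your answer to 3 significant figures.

1870 pc

With baseline B (in AU) and parallax p (in arcsec), d = B/p parsecs.
d = 39.4 / 0.0211 = 1867.3 pc.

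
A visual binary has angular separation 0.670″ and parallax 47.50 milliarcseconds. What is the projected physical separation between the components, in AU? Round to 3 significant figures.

d = 1/p = 1/0.04750″ = 21.053 pc.
At distance d (pc), an angle of θ arcsec spans θ·d AU: s = 0.670 × 21.053 = 14.106 AU.

14.1 AU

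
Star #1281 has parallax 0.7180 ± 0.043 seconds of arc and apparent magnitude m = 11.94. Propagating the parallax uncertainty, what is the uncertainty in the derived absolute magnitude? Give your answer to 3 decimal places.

M = m − 5 log₁₀ d + 5 = m + 5 log₁₀ p + 5, so ∂M/∂p = 5/(p ln 10).
σ_M = (5/ln 10) · (σ_p/p) = 2.1715 × 0.043/0.7180 = 2.1715 × 0.059889 = 0.13005.

σ_M = 0.130 mag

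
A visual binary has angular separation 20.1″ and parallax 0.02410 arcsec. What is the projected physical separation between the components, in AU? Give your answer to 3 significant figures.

834 AU

d = 1/p = 1/0.02410″ = 41.494 pc.
At distance d (pc), an angle of θ arcsec spans θ·d AU: s = 20.1 × 41.494 = 834.03 AU.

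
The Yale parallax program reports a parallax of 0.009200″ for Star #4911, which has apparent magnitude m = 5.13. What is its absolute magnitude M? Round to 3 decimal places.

d = 1/p = 1/0.009200″ = 108.7 pc.
m − M = 5 log₁₀(108.7) − 5 = 10.1811 − 5 = 5.1811.
M = m − (m − M) = 5.13 − 5.1811 = -0.051.

M = -0.051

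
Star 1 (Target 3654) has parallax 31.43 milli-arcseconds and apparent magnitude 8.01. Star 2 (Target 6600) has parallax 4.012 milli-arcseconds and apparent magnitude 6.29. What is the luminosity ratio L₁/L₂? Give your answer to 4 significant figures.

L₁/L₂ = 0.003342

d₁ = 1/p₁ = 1/0.03143″ = 31.817 pc; d₂ = 1/p₂ = 1/0.004012″ = 249.25 pc.
M₁ = m₁ − 5 log₁₀ d₁ + 5 = 8.01 − 7.5133 + 5 = 5.4967.
M₂ = 6.29 − 11.9832 + 5 = -0.6932.
L₁/L₂ = 10^(0.4(M₂ − M₁)) = 10^(0.4 × (-6.1899)) = 10^(-2.47596) = 0.0033423.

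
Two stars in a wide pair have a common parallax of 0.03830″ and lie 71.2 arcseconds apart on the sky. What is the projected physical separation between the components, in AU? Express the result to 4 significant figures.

d = 1/p = 1/0.03830″ = 26.11 pc.
At distance d (pc), an angle of θ arcsec spans θ·d AU: s = 71.2 × 26.11 = 1859 AU.

1859 AU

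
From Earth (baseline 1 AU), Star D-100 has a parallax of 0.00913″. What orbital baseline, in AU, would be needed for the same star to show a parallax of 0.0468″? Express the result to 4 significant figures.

5.126 AU

Parallax scales linearly with baseline: p ∝ B, so B = p_target / p_Earth × 1 AU.
B = 0.0468 / 0.00913 = 5.126 AU.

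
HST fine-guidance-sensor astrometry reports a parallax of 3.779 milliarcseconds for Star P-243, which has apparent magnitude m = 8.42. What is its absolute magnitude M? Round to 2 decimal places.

M = 1.31

d = 1/p = 1/0.003779″ = 264.62 pc.
m − M = 5 log₁₀(264.62) − 5 = 12.1131 − 5 = 7.1131.
M = m − (m − M) = 8.42 − 7.1131 = 1.31.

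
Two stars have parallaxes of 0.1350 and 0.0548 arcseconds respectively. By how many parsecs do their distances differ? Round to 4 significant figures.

d_A = 1/0.1350″ = 7.4074 pc; d_B = 1/0.05480″ = 18.248 pc.
|d_B − d_A| = |18.248 − 7.4074| = 10.841 pc.

10.84 pc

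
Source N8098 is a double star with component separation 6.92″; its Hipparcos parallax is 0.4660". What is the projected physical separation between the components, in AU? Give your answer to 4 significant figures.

14.85 AU

d = 1/p = 1/0.4660″ = 2.1459 pc.
At distance d (pc), an angle of θ arcsec spans θ·d AU: s = 6.92 × 2.1459 = 14.85 AU.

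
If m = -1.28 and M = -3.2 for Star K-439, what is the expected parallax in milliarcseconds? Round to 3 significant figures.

41.3 mas

m − M = -1.28 − (-3.2) = 1.92.
d = 10^((m−M)/5 + 1) = 10^1.384 = 24.21 pc.
p = 1/d = 1/24.21 = 0.041305 arcsec = 41.305 mas.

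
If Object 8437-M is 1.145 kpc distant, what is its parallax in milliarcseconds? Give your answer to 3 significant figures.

0.873 mas

d = 1.145 kpc = 1145 pc.
p = 1/d = 1/1145 = 0.00087336 arcsec.
= 0.00087336 × 1000 = 0.87336 mas.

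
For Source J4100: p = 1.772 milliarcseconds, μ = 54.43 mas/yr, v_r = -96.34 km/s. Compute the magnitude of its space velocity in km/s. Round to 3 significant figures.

d = 1/p = 1/0.001772″ = 564.33 pc.
μ = 54.43 mas/yr = 0.05443 ″/yr.
v_t = 4.740 μ d = 4.740 × 0.05443 × 564.33 = 145.6 km/s.
v = √(v_r² + v_t²) = √((-96.34)² + 145.6²) = √30480.8 = 174.59 km/s.

175 km/s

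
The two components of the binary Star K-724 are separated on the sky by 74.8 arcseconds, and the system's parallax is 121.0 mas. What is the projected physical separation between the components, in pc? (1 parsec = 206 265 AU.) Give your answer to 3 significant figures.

d = 1/p = 1/0.1210″ = 8.2645 pc.
At distance d (pc), an angle of θ arcsec spans θ·d AU: s = 74.8 × 8.2645 = 618.18 AU.
= 618.18 / 206265 = 0.0029970 pc.

0.00300 pc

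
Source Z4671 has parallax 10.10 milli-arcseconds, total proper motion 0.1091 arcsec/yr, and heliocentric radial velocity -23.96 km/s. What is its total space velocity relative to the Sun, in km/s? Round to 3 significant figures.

d = 1/p = 1/0.01010″ = 99.01 pc.
v_t = 4.740 μ d = 4.740 × 0.1091 × 99.01 = 51.201 km/s.
v = √(v_r² + v_t²) = √((-23.96)² + 51.201²) = √3195.62 = 56.53 km/s.

56.5 km/s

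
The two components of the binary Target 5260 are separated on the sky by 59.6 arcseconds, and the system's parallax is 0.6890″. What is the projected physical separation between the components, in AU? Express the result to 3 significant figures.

86.5 AU

d = 1/p = 1/0.6890″ = 1.4514 pc.
At distance d (pc), an angle of θ arcsec spans θ·d AU: s = 59.6 × 1.4514 = 86.503 AU.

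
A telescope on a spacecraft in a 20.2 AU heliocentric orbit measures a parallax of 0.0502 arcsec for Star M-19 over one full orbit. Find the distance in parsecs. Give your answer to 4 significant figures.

With baseline B (in AU) and parallax p (in arcsec), d = B/p parsecs.
d = 20.2 / 0.0502 = 402.39 pc.

402.4 pc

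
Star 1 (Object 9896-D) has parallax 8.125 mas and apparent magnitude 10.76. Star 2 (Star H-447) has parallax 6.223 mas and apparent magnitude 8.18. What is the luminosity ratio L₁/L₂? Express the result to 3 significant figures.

L₁/L₂ = 0.0545

d₁ = 1/p₁ = 1/0.008125″ = 123.08 pc; d₂ = 1/p₂ = 1/0.006223″ = 160.69 pc.
M₁ = m₁ − 5 log₁₀ d₁ + 5 = 10.76 − 10.4509 + 5 = 5.3091.
M₂ = 8.18 − 11.0299 + 5 = 2.1501.
L₁/L₂ = 10^(0.4(M₂ − M₁)) = 10^(0.4 × (-3.1590)) = 10^(-1.26360) = 0.0545.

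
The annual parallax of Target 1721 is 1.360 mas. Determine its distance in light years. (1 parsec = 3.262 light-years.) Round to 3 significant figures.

p = 1.360 mas = 0.001360 arcsec.
d = 1/p = 1/0.001360 = 735.29 pc.
In light-years: 735.29 × 3.262 = 2398.5 ly.

2400 light years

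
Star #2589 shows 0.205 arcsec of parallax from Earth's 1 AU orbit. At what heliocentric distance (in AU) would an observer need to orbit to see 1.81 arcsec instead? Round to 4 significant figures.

Parallax scales linearly with baseline: p ∝ B, so B = p_target / p_Earth × 1 AU.
B = 1.81 / 0.205 = 8.8293 AU.

8.829 AU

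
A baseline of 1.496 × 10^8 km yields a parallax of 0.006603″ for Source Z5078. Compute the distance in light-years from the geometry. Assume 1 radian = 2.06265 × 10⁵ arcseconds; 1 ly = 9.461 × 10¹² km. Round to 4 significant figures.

θ = 0.006603″ = 0.006603/206265 = 3.2012 × 10^-8 rad.
d = B/θ = (1.496 × 10^8) / (3.2012 × 10^-8) = 4.6732 × 10^15 km = (4.6732 × 10^15) / (9.461 × 10^12) ly = 493.94 ly.

493.9 ly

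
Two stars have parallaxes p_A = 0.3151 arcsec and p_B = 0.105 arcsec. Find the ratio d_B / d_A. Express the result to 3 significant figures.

Since d = 1/p, d_B/d_A = p_A/p_B.
= 0.3151 / 0.105 = 3.001.

3.00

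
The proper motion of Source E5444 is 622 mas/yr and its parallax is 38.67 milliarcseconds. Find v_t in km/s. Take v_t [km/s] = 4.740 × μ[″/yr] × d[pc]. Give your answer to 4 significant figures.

76.24 km/s

d = 1/p = 1/0.03867″ = 25.86 pc.
μ = 622 mas/yr = 0.622 ″/yr.
v_t = 4.74 × μ × d = 4.74 × 0.622 × 25.86 = 76.243 km/s.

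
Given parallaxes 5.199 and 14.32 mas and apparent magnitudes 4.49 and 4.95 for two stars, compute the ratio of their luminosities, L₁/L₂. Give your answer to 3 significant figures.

d₁ = 1/p₁ = 1/0.005199″ = 192.34 pc; d₂ = 1/p₂ = 1/0.01432″ = 69.832 pc.
M₁ = m₁ − 5 log₁₀ d₁ + 5 = 4.49 − 11.4203 + 5 = -1.9303.
M₂ = 4.95 − 9.2203 + 5 = 0.7297.
L₁/L₂ = 10^(0.4(M₂ − M₁)) = 10^(0.4 × 2.6600) = 10^1.06400 = 11.588.

L₁/L₂ = 11.6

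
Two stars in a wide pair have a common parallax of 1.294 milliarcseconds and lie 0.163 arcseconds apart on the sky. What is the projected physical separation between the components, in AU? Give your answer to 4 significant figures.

126.0 AU

d = 1/p = 1/0.001294″ = 772.8 pc.
At distance d (pc), an angle of θ arcsec spans θ·d AU: s = 0.163 × 772.8 = 125.97 AU.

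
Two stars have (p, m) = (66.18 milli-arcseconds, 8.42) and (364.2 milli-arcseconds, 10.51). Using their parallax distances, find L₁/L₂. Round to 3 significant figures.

L₁/L₂ = 208

d₁ = 1/p₁ = 1/0.06618″ = 15.11 pc; d₂ = 1/p₂ = 1/0.3642″ = 2.7457 pc.
M₁ = m₁ − 5 log₁₀ d₁ + 5 = 8.42 − 5.8963 + 5 = 7.5237.
M₂ = 10.51 − 2.1933 + 5 = 13.3167.
L₁/L₂ = 10^(0.4(M₂ − M₁)) = 10^(0.4 × 5.7930) = 10^2.31720 = 207.59.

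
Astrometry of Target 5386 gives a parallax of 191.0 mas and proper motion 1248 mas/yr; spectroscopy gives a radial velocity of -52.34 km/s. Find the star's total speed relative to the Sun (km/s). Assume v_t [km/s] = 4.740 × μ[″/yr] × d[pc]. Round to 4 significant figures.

60.82 km/s

d = 1/p = 1/0.1910″ = 5.2356 pc.
μ = 1248 mas/yr = 1.248 ″/yr.
v_t = 4.740 μ d = 4.740 × 1.248 × 5.2356 = 30.971 km/s.
v = √(v_r² + v_t²) = √((-52.34)² + 30.971²) = √3698.68 = 60.817 km/s.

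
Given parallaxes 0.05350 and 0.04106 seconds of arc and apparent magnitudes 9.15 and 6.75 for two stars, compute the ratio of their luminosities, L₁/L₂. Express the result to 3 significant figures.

L₁/L₂ = 0.0646

d₁ = 1/p₁ = 1/0.05350″ = 18.692 pc; d₂ = 1/p₂ = 1/0.04106″ = 24.355 pc.
M₁ = m₁ − 5 log₁₀ d₁ + 5 = 9.15 − 6.3583 + 5 = 7.7917.
M₂ = 6.75 − 6.9329 + 5 = 4.8171.
L₁/L₂ = 10^(0.4(M₂ − M₁)) = 10^(0.4 × (-2.9746)) = 10^(-1.18984) = 0.064589.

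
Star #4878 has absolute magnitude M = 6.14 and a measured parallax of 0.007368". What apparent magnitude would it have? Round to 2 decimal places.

m = 11.80

d = 1/p = 1/0.007368″ = 135.72 pc.
m − M = 5 log₁₀ d − 5 = 5 log₁₀(135.72) − 5 = 10.6632 − 5 = 5.6632.
m = M + (m − M) = 6.14 + 5.6632 = 11.80.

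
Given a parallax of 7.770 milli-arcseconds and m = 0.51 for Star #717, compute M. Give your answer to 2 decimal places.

d = 1/p = 1/0.007770″ = 128.7 pc.
m − M = 5 log₁₀(128.7) − 5 = 10.5479 − 5 = 5.5479.
M = m − (m − M) = 0.51 − 5.5479 = -5.04.

M = -5.04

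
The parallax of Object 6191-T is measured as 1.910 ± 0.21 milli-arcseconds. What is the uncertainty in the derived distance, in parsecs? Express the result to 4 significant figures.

57.56 pc

d = 1/p, so σ_d = σ_p / p².
σ_d = 0.000210 / (0.001910)² = 0.000210 / 0.0000036481 = 57.564 pc.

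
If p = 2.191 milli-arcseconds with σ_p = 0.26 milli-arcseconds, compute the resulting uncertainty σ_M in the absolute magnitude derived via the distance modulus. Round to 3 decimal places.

σ_M = 0.258 mag

M = m − 5 log₁₀ d + 5 = m + 5 log₁₀ p + 5, so ∂M/∂p = 5/(p ln 10).
σ_M = (5/ln 10) · (σ_p/p) = 2.1715 × 0.26/2.191 = 2.1715 × 0.11867 = 0.25769.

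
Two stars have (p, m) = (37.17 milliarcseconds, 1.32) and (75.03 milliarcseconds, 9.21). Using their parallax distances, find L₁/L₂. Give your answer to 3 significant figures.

d₁ = 1/p₁ = 1/0.03717″ = 26.903 pc; d₂ = 1/p₂ = 1/0.07503″ = 13.328 pc.
M₁ = m₁ − 5 log₁₀ d₁ + 5 = 1.32 − 7.1490 + 5 = -0.8290.
M₂ = 9.21 − 5.6238 + 5 = 8.5862.
L₁/L₂ = 10^(0.4(M₂ − M₁)) = 10^(0.4 × 9.4152) = 10^3.76608 = 5835.5.

L₁/L₂ = 5840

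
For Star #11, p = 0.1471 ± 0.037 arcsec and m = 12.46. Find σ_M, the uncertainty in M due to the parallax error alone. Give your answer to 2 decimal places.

σ_M = 0.55 mag

M = m − 5 log₁₀ d + 5 = m + 5 log₁₀ p + 5, so ∂M/∂p = 5/(p ln 10).
σ_M = (5/ln 10) · (σ_p/p) = 2.1715 × 0.037/0.1471 = 2.1715 × 0.25153 = 0.5462.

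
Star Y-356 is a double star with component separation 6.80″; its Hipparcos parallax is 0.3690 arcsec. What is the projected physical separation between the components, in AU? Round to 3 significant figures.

d = 1/p = 1/0.3690″ = 2.71 pc.
At distance d (pc), an angle of θ arcsec spans θ·d AU: s = 6.80 × 2.71 = 18.428 AU.

18.4 AU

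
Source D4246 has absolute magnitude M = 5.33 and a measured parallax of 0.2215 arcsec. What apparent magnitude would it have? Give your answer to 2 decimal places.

m = 3.60

d = 1/p = 1/0.2215″ = 4.5147 pc.
m − M = 5 log₁₀ d − 5 = 5 log₁₀(4.5147) − 5 = 3.2731 − 5 = -1.7269.
m = M + (m − M) = 5.33 + (-1.7269) = 3.60.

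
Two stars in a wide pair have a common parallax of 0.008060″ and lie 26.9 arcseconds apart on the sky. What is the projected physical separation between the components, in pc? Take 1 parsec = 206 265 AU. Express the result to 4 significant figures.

0.01618 pc

d = 1/p = 1/0.008060″ = 124.07 pc.
At distance d (pc), an angle of θ arcsec spans θ·d AU: s = 26.9 × 124.07 = 3337.5 AU.
= 3337.5 / 206265 = 0.016181 pc.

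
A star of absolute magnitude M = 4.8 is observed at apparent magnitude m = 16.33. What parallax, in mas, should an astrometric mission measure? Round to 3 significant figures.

0.494 mas

m − M = 16.33 − 4.8 = 11.53.
d = 10^((m−M)/5 + 1) = 10^3.306 = 2023 pc.
p = 1/d = 1/2023 = 0.00049432 arcsec = 0.49432 mas.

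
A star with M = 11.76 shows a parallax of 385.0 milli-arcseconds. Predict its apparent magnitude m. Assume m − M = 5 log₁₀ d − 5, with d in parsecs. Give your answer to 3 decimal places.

m = 8.833

d = 1/p = 1/0.3850″ = 2.5974 pc.
m − M = 5 log₁₀ d − 5 = 5 log₁₀(2.5974) − 5 = 2.0727 − 5 = -2.9273.
m = M + (m − M) = 11.76 + (-2.9273) = 8.833.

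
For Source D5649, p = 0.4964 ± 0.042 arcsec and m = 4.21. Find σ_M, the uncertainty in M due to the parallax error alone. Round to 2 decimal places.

σ_M = 0.18 mag

M = m − 5 log₁₀ d + 5 = m + 5 log₁₀ p + 5, so ∂M/∂p = 5/(p ln 10).
σ_M = (5/ln 10) · (σ_p/p) = 2.1715 × 0.042/0.4964 = 2.1715 × 0.084609 = 0.18373.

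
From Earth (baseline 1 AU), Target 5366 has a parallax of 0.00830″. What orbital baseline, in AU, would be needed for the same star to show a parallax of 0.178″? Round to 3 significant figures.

Parallax scales linearly with baseline: p ∝ B, so B = p_target / p_Earth × 1 AU.
B = 0.178 / 0.00830 = 21.446 AU.

21.4 AU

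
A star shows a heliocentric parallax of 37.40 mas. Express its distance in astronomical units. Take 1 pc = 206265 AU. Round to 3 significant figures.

5.52 × 10^6 AU

p = 37.40 mas = 0.03740 arcsec.
d = 1/p = 1/0.03740 = 26.738 pc.
In AU: 26.738 × 206265 = 5.5151 × 10^6 AU.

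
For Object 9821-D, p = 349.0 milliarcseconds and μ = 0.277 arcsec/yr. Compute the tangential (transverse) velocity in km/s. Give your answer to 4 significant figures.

3.762 km/s

d = 1/p = 1/0.3490″ = 2.8653 pc.
v_t = 4.74 × μ × d = 4.74 × 0.277 × 2.8653 = 3.7621 km/s.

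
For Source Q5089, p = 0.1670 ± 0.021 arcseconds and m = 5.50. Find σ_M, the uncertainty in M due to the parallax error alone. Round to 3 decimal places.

σ_M = 0.273 mag

M = m − 5 log₁₀ d + 5 = m + 5 log₁₀ p + 5, so ∂M/∂p = 5/(p ln 10).
σ_M = (5/ln 10) · (σ_p/p) = 2.1715 × 0.021/0.1670 = 2.1715 × 0.12575 = 0.27307.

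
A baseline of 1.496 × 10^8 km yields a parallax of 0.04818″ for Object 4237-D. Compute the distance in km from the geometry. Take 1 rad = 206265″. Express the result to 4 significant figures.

θ = 0.04818″ = 0.04818/206265 = 2.3358 × 10^-7 rad.
d = B/θ = (1.496 × 10^8) / (2.3358 × 10^-7) = 6.4047 × 10^14 km.

6.405 × 10^14 km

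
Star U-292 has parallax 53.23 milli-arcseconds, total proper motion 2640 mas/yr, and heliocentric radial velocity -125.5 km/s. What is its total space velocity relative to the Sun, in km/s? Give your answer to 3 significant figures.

d = 1/p = 1/0.05323″ = 18.786 pc.
μ = 2640 mas/yr = 2.640 ″/yr.
v_t = 4.740 μ d = 4.740 × 2.640 × 18.786 = 235.08 km/s.
v = √(v_r² + v_t²) = √((-125.5)² + 235.08²) = √71012.9 = 266.48 km/s.

266 km/s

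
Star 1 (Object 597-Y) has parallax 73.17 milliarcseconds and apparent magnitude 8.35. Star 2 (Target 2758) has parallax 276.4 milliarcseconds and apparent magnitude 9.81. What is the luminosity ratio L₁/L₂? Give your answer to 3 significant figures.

L₁/L₂ = 54.8

d₁ = 1/p₁ = 1/0.07317″ = 13.667 pc; d₂ = 1/p₂ = 1/0.2764″ = 3.6179 pc.
M₁ = m₁ − 5 log₁₀ d₁ + 5 = 8.35 − 5.6784 + 5 = 7.6716.
M₂ = 9.81 − 2.7923 + 5 = 12.0177.
L₁/L₂ = 10^(0.4(M₂ − M₁)) = 10^(0.4 × 4.3461) = 10^1.73844 = 54.757.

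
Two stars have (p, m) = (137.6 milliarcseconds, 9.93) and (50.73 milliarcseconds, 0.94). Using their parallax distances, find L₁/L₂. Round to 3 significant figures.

L₁/L₂ = 3.45 × 10^-5

d₁ = 1/p₁ = 1/0.1376″ = 7.2674 pc; d₂ = 1/p₂ = 1/0.05073″ = 19.712 pc.
M₁ = m₁ − 5 log₁₀ d₁ + 5 = 9.93 − 4.3069 + 5 = 10.6231.
M₂ = 0.94 − 6.4737 + 5 = -0.5337.
L₁/L₂ = 10^(0.4(M₂ − M₁)) = 10^(0.4 × (-11.1568)) = 10^(-4.46272) = 0.000034457.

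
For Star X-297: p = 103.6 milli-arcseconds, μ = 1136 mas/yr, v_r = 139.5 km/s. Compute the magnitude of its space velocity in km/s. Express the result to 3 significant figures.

149 km/s

d = 1/p = 1/0.1036″ = 9.6525 pc.
μ = 1136 mas/yr = 1.136 ″/yr.
v_t = 4.740 μ d = 4.740 × 1.136 × 9.6525 = 51.975 km/s.
v = √(v_r² + v_t²) = √(139.5² + 51.975²) = √22161.7 = 148.87 km/s.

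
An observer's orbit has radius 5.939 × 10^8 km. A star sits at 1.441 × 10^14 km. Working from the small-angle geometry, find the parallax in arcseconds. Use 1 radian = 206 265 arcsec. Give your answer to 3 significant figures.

θ ≈ B/d = (5.939 × 10^8) / (1.441 × 10^14) = 4.1214 × 10^-6 rad.
In arcseconds: 4.1214 × 10^-6 × 206265 = 0.8501″.

0.850 arcsec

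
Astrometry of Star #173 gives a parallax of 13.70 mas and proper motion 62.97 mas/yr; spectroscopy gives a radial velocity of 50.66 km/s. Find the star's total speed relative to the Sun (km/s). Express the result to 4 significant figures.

55.15 km/s

d = 1/p = 1/0.01370″ = 72.993 pc.
μ = 62.97 mas/yr = 0.06297 ″/yr.
v_t = 4.740 μ d = 4.740 × 0.06297 × 72.993 = 21.787 km/s.
v = √(v_r² + v_t²) = √(50.66² + 21.787²) = √3041.11 = 55.146 km/s.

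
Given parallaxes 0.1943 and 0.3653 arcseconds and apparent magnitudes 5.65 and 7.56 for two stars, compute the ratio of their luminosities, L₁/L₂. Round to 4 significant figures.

L₁/L₂ = 20.53

d₁ = 1/p₁ = 1/0.1943″ = 5.1467 pc; d₂ = 1/p₂ = 1/0.3653″ = 2.7375 pc.
M₁ = m₁ − 5 log₁₀ d₁ + 5 = 5.65 − 3.5576 + 5 = 7.0924.
M₂ = 7.56 − 2.1868 + 5 = 10.3732.
L₁/L₂ = 10^(0.4(M₂ − M₁)) = 10^(0.4 × 3.2808) = 10^1.31232 = 20.527.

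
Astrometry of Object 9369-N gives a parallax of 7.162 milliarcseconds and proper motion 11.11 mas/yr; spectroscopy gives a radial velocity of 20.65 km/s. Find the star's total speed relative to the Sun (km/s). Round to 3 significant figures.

21.9 km/s

d = 1/p = 1/0.007162″ = 139.63 pc.
μ = 11.11 mas/yr = 0.01111 ″/yr.
v_t = 4.740 μ d = 4.740 × 0.01111 × 139.63 = 7.3531 km/s.
v = √(v_r² + v_t²) = √(20.65² + 7.3531²) = √480.491 = 21.92 km/s.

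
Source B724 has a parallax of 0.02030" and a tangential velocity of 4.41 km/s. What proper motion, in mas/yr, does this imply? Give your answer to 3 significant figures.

d = 1/p = 1/0.02030″ = 49.261 pc.
μ = v_t / (4.74 d) = 4.41 / (4.74 × 49.261) = 4.41 / 233.5 = 0.018887 ″/yr = 18.887 mas/yr.

18.9 mas/yr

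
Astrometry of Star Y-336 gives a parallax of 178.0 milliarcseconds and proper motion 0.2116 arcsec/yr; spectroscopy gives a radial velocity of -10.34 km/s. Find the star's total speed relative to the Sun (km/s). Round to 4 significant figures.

11.78 km/s

d = 1/p = 1/0.1780″ = 5.618 pc.
v_t = 4.740 μ d = 4.740 × 0.2116 × 5.618 = 5.6348 km/s.
v = √(v_r² + v_t²) = √((-10.34)² + 5.6348²) = √138.667 = 11.776 km/s.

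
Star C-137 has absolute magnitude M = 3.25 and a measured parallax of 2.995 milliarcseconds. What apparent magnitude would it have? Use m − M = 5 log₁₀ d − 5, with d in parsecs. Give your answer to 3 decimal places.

d = 1/p = 1/0.002995″ = 333.89 pc.
m − M = 5 log₁₀ d − 5 = 5 log₁₀(333.89) − 5 = 12.6180 − 5 = 7.6180.
m = M + (m − M) = 3.25 + 7.6180 = 10.868.

m = 10.868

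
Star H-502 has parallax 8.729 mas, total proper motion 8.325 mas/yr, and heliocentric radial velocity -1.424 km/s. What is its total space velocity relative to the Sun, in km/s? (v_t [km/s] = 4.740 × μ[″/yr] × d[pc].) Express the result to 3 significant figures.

d = 1/p = 1/0.008729″ = 114.56 pc.
μ = 8.325 mas/yr = 0.008325 ″/yr.
v_t = 4.740 μ d = 4.740 × 0.008325 × 114.56 = 4.5206 km/s.
v = √(v_r² + v_t²) = √((-1.424)² + 4.5206²) = √22.4636 = 4.7396 km/s.

4.74 km/s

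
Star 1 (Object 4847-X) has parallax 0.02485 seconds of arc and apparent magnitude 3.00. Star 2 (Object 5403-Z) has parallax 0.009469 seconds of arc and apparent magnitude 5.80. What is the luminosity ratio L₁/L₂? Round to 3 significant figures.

d₁ = 1/p₁ = 1/0.02485″ = 40.241 pc; d₂ = 1/p₂ = 1/0.009469″ = 105.61 pc.
M₁ = m₁ − 5 log₁₀ d₁ + 5 = 3.00 − 8.0233 + 5 = -0.0233.
M₂ = 5.80 − 10.1185 + 5 = 0.6815.
L₁/L₂ = 10^(0.4(M₂ − M₁)) = 10^(0.4 × 0.7048) = 10^0.28192 = 1.9139.

L₁/L₂ = 1.91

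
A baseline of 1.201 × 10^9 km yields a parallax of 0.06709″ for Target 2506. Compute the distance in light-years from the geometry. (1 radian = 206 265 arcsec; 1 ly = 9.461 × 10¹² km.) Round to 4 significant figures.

θ = 0.06709″ = 0.06709/206265 = 3.2526 × 10^-7 rad.
d = B/θ = (1.201 × 10^9) / (3.2526 × 10^-7) = 3.6924 × 10^15 km = (3.6924 × 10^15) / (9.461 × 10^12) ly = 390.28 ly.

390.3 ly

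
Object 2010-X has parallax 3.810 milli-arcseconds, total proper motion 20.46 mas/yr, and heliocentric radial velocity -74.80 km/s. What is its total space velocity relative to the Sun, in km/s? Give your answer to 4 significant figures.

d = 1/p = 1/0.003810″ = 262.47 pc.
μ = 20.46 mas/yr = 0.02046 ″/yr.
v_t = 4.740 μ d = 4.740 × 0.02046 × 262.47 = 25.454 km/s.
v = √(v_r² + v_t²) = √((-74.80)² + 25.454²) = √6242.95 = 79.012 km/s.

79.01 km/s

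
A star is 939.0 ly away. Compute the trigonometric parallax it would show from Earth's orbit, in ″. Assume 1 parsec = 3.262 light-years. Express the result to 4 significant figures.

0.003474 ″

d = 939.0 ly ÷ 3.262 = 287.86 pc.
p = 1/d = 1/287.86 = 0.0034739 arcsec.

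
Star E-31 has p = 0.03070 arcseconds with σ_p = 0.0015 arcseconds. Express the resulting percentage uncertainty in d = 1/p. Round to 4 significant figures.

4.886%

For d = 1/p, |σ_d/d| = |σ_p/p|.
σ_p/p = 0.0015 / 0.03070 = 0.04886 = 4.886%.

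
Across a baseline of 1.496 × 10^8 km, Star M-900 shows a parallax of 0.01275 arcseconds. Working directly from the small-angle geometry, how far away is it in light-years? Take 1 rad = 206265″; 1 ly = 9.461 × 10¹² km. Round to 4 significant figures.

θ = 0.01275″ = 0.01275/206265 = 6.1814 × 10^-8 rad.
d = B/θ = (1.496 × 10^8) / (6.1814 × 10^-8) = 2.4202 × 10^15 km = (2.4202 × 10^15) / (9.461 × 10^12) ly = 255.81 ly.

255.8 ly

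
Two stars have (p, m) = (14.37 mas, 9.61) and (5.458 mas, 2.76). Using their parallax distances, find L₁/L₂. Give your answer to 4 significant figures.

L₁/L₂ = 0.0002625

d₁ = 1/p₁ = 1/0.01437″ = 69.589 pc; d₂ = 1/p₂ = 1/0.005458″ = 183.22 pc.
M₁ = m₁ − 5 log₁₀ d₁ + 5 = 9.61 − 9.2127 + 5 = 5.3973.
M₂ = 2.76 − 11.3149 + 5 = -3.5549.
L₁/L₂ = 10^(0.4(M₂ − M₁)) = 10^(0.4 × (-8.9522)) = 10^(-3.58088) = 0.00026249.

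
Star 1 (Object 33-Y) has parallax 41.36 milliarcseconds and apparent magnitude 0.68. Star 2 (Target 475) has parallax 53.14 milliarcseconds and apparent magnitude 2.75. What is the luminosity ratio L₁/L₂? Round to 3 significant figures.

d₁ = 1/p₁ = 1/0.04136″ = 24.178 pc; d₂ = 1/p₂ = 1/0.05314″ = 18.818 pc.
M₁ = m₁ − 5 log₁₀ d₁ + 5 = 0.68 − 6.9171 + 5 = -1.2371.
M₂ = 2.75 − 6.3729 + 5 = 1.3771.
L₁/L₂ = 10^(0.4(M₂ − M₁)) = 10^(0.4 × 2.6142) = 10^1.04568 = 11.109.

L₁/L₂ = 11.1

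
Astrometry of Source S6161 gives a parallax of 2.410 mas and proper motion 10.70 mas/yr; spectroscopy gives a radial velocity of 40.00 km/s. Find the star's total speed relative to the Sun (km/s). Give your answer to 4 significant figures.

d = 1/p = 1/0.002410″ = 414.94 pc.
μ = 10.70 mas/yr = 0.01070 ″/yr.
v_t = 4.740 μ d = 4.740 × 0.01070 × 414.94 = 21.045 km/s.
v = √(v_r² + v_t²) = √(40.00² + 21.045²) = √2042.89 = 45.198 km/s.

45.20 km/s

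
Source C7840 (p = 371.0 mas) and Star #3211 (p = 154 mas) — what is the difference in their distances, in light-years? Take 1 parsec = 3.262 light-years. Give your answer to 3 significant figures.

12.4 ly

d_A = 1/0.3710″ = 2.6954 pc; d_B = 1/0.1540″ = 6.4935 pc.
|d_B − d_A| = |6.4935 − 2.6954| = 3.7981 pc = 3.7981 × 3.262 ly = 12.389 ly.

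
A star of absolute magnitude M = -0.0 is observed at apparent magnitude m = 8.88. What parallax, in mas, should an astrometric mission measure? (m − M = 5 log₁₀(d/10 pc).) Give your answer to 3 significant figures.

1.67 mas

m − M = 8.88 − (-0.0) = 8.88.
d = 10^((m−M)/5 + 1) = 10^2.776 = 597.04 pc.
p = 1/d = 1/597.04 = 0.0016749 arcsec = 1.6749 mas.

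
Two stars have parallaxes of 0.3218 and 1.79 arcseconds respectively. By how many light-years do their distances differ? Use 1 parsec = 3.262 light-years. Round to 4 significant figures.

d_A = 1/0.3218″ = 3.1075 pc; d_B = 1/1.790″ = 0.55866 pc.
|d_B − d_A| = |0.55866 − 3.1075| = 2.5488 pc = 2.5488 × 3.262 ly = 8.3142 ly.

8.314 ly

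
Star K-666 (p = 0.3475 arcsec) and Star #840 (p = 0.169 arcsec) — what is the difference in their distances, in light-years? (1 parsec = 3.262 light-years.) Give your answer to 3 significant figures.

d_A = 1/0.3475″ = 2.8777 pc; d_B = 1/0.1690″ = 5.9172 pc.
|d_B − d_A| = |5.9172 − 2.8777| = 3.0395 pc = 3.0395 × 3.262 ly = 9.9148 ly.

9.91 ly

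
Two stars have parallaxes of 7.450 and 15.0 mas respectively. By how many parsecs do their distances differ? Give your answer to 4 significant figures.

67.56 pc

d_A = 1/0.007450″ = 134.23 pc; d_B = 1/0.01500″ = 66.667 pc.
|d_B − d_A| = |66.667 − 134.23| = 67.563 pc.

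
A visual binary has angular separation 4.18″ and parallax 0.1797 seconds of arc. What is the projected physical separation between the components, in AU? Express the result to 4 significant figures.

23.26 AU

d = 1/p = 1/0.1797″ = 5.5648 pc.
At distance d (pc), an angle of θ arcsec spans θ·d AU: s = 4.18 × 5.5648 = 23.261 AU.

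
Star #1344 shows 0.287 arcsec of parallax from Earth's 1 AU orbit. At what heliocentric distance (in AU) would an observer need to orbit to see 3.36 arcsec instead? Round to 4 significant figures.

11.71 AU

Parallax scales linearly with baseline: p ∝ B, so B = p_target / p_Earth × 1 AU.
B = 3.36 / 0.287 = 11.707 AU.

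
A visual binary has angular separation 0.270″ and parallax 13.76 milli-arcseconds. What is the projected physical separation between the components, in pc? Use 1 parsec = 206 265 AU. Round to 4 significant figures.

9.513 × 10^-5 pc

d = 1/p = 1/0.01376″ = 72.674 pc.
At distance d (pc), an angle of θ arcsec spans θ·d AU: s = 0.270 × 72.674 = 19.622 AU.
= 19.622 / 206265 = 9.5130 × 10^-5 pc.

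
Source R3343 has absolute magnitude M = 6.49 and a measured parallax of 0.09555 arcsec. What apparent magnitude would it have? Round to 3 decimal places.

m = 6.589

d = 1/p = 1/0.09555″ = 10.466 pc.
m − M = 5 log₁₀ d − 5 = 5 log₁₀(10.466) − 5 = 5.0989 − 5 = 0.0989.
m = M + (m − M) = 6.49 + 0.0989 = 6.589.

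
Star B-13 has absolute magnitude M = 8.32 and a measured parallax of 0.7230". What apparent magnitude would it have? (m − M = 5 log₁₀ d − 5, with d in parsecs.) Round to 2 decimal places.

d = 1/p = 1/0.7230″ = 1.3831 pc.
m − M = 5 log₁₀ d − 5 = 5 log₁₀(1.3831) − 5 = 0.7043 − 5 = -4.2957.
m = M + (m − M) = 8.32 + (-4.2957) = 4.02.

m = 4.02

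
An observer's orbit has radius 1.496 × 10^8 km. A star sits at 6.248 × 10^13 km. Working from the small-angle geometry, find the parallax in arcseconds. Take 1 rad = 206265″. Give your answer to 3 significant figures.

θ ≈ B/d = (1.496 × 10^8) / (6.248 × 10^13) = 2.3944 × 10^-6 rad.
In arcseconds: 2.3944 × 10^-6 × 206265 = 0.49388″.

0.494 arcsec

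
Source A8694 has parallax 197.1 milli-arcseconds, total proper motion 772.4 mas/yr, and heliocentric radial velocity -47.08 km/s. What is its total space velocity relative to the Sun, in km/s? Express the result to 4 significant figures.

d = 1/p = 1/0.1971″ = 5.0736 pc.
μ = 772.4 mas/yr = 0.7724 ″/yr.
v_t = 4.740 μ d = 4.740 × 0.7724 × 5.0736 = 18.575 km/s.
v = √(v_r² + v_t²) = √((-47.08)² + 18.575²) = √2561.56 = 50.612 km/s.

50.61 km/s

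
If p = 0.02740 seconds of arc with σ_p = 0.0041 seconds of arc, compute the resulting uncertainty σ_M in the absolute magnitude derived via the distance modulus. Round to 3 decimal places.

M = m − 5 log₁₀ d + 5 = m + 5 log₁₀ p + 5, so ∂M/∂p = 5/(p ln 10).
σ_M = (5/ln 10) · (σ_p/p) = 2.1715 × 0.0041/0.02740 = 2.1715 × 0.14964 = 0.32494.

σ_M = 0.325 mag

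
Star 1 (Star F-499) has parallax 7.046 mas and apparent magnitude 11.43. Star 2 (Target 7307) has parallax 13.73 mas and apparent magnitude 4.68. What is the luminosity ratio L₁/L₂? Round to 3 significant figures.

d₁ = 1/p₁ = 1/0.007046″ = 141.92 pc; d₂ = 1/p₂ = 1/0.01373″ = 72.833 pc.
M₁ = m₁ − 5 log₁₀ d₁ + 5 = 11.43 − 10.7602 + 5 = 5.6698.
M₂ = 4.68 − 9.3116 + 5 = 0.3684.
L₁/L₂ = 10^(0.4(M₂ − M₁)) = 10^(0.4 × (-5.3014)) = 10^(-2.12056) = 0.007576.

L₁/L₂ = 0.00758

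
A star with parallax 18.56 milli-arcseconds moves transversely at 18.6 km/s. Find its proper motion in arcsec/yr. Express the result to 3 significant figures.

d = 1/p = 1/0.01856″ = 53.879 pc.
μ = v_t / (4.74 d) = 18.6 / (4.74 × 53.879) = 18.6 / 255.39 = 0.07283 ″/yr.

0.0728 arcsec/yr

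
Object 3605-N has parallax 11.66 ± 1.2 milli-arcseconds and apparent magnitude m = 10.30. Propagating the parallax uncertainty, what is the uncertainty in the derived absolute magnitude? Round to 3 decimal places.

M = m − 5 log₁₀ d + 5 = m + 5 log₁₀ p + 5, so ∂M/∂p = 5/(p ln 10).
σ_M = (5/ln 10) · (σ_p/p) = 2.1715 × 1.2/11.66 = 2.1715 × 0.10292 = 0.22349.

σ_M = 0.223 mag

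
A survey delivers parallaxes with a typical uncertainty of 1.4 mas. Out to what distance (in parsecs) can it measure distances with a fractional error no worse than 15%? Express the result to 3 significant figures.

107 pc

σ_d/d = σ_p/p, so the condition is σ_p/p ≤ 0.15, i.e. p ≥ σ_p/0.15.
p_min = 1.4/0.15 = 9.3333 mas = 0.0093333 arcsec.
d_max = 1/p_min = 1/0.0093333 = 107.14 pc.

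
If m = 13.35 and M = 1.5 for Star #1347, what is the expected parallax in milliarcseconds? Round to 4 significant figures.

0.4266 mas

m − M = 13.35 − 1.5 = 11.85.
d = 10^((m−M)/5 + 1) = 10^3.370 = 2344.2 pc.
p = 1/d = 1/2344.2 = 0.00042658 arcsec = 0.42658 mas.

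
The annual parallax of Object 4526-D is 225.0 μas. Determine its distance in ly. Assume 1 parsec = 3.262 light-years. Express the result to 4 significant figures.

14500 ly

p = 225.0 μas = 0.0002250 arcsec.
d = 1/p = 1/0.0002250 = 4444.4 pc.
In light-years: 4444.4 × 3.262 = 14498 ly.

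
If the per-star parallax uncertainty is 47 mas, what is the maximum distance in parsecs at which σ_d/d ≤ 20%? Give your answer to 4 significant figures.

4.255 pc

σ_d/d = σ_p/p, so the condition is σ_p/p ≤ 0.20, i.e. p ≥ σ_p/0.20.
p_min = 47/0.20 = 235 mas = 0.235 arcsec.
d_max = 1/p_min = 1/0.235 = 4.2553 pc.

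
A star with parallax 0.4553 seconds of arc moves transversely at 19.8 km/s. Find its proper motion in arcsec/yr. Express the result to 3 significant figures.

d = 1/p = 1/0.4553″ = 2.1964 pc.
μ = v_t / (4.74 d) = 19.8 / (4.74 × 2.1964) = 19.8 / 10.411 = 1.9018 ″/yr.

1.90 arcsec/yr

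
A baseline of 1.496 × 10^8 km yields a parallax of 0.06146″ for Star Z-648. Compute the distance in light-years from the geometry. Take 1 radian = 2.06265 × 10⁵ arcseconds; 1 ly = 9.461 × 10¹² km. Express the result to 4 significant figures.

θ = 0.06146″ = 0.06146/206265 = 2.9797 × 10^-7 rad.
d = B/θ = (1.496 × 10^8) / (2.9797 × 10^-7) = 5.0206 × 10^14 km = (5.0206 × 10^14) / (9.461 × 10^12) ly = 53.066 ly.

53.07 ly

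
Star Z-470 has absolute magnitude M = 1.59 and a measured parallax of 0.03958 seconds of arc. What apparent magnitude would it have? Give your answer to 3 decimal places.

d = 1/p = 1/0.03958″ = 25.265 pc.
m − M = 5 log₁₀ d − 5 = 5 log₁₀(25.265) − 5 = 7.0126 − 5 = 2.0126.
m = M + (m − M) = 1.59 + 2.0126 = 3.603.

m = 3.603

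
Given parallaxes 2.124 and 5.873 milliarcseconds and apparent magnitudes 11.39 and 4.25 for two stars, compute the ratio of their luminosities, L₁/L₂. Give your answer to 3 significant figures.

L₁/L₂ = 0.0107

d₁ = 1/p₁ = 1/0.002124″ = 470.81 pc; d₂ = 1/p₂ = 1/0.005873″ = 170.27 pc.
M₁ = m₁ − 5 log₁₀ d₁ + 5 = 11.39 − 13.3642 + 5 = 3.0258.
M₂ = 4.25 − 11.1557 + 5 = -1.9057.
L₁/L₂ = 10^(0.4(M₂ − M₁)) = 10^(0.4 × (-4.9315)) = 10^(-1.97260) = 0.010651.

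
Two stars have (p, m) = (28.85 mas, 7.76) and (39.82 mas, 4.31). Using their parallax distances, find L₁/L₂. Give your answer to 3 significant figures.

d₁ = 1/p₁ = 1/0.02885″ = 34.662 pc; d₂ = 1/p₂ = 1/0.03982″ = 25.113 pc.
M₁ = m₁ − 5 log₁₀ d₁ + 5 = 7.76 − 7.6993 + 5 = 5.0607.
M₂ = 4.31 − 6.9995 + 5 = 2.3105.
L₁/L₂ = 10^(0.4(M₂ − M₁)) = 10^(0.4 × (-2.7502)) = 10^(-1.10008) = 0.079418.

L₁/L₂ = 0.0794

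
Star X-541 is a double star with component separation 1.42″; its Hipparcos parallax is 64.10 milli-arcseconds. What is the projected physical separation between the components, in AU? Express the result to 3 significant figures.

22.2 AU

d = 1/p = 1/0.06410″ = 15.601 pc.
At distance d (pc), an angle of θ arcsec spans θ·d AU: s = 1.42 × 15.601 = 22.153 AU.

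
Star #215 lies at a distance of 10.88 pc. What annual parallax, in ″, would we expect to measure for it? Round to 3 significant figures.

0.0919 ″

p = 1/d = 1/10.88 = 0.091912 arcsec.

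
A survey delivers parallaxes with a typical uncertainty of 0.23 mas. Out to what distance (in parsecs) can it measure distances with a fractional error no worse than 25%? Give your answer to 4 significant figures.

σ_d/d = σ_p/p, so the condition is σ_p/p ≤ 0.25, i.e. p ≥ σ_p/0.25.
p_min = 0.23/0.25 = 0.92 mas = 0.00092 arcsec.
d_max = 1/p_min = 1/0.00092 = 1087 pc.

1087 pc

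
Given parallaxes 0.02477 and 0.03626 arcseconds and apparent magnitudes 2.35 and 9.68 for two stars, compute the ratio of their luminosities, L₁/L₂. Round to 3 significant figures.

d₁ = 1/p₁ = 1/0.02477″ = 40.371 pc; d₂ = 1/p₂ = 1/0.03626″ = 27.579 pc.
M₁ = m₁ − 5 log₁₀ d₁ + 5 = 2.35 − 8.0303 + 5 = -0.6803.
M₂ = 9.68 − 7.2029 + 5 = 7.4771.
L₁/L₂ = 10^(0.4(M₂ − M₁)) = 10^(0.4 × 8.1574) = 10^3.26296 = 1832.1.

L₁/L₂ = 1830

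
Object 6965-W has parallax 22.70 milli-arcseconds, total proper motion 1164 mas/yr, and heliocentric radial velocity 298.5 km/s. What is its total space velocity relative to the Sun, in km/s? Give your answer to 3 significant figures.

d = 1/p = 1/0.02270″ = 44.053 pc.
μ = 1164 mas/yr = 1.164 ″/yr.
v_t = 4.740 μ d = 4.740 × 1.164 × 44.053 = 243.06 km/s.
v = √(v_r² + v_t²) = √(298.5² + 243.06²) = √148180 = 384.94 km/s.

385 km/s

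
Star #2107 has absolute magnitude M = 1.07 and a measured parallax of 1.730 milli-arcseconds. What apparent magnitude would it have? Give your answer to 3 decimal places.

d = 1/p = 1/0.001730″ = 578.03 pc.
m − M = 5 log₁₀ d − 5 = 5 log₁₀(578.03) − 5 = 13.8098 − 5 = 8.8098.
m = M + (m − M) = 1.07 + 8.8098 = 9.880.

m = 9.880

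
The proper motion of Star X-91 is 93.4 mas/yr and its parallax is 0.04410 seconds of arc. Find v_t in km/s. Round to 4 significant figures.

10.04 km/s

d = 1/p = 1/0.04410″ = 22.676 pc.
μ = 93.4 mas/yr = 0.0934 ″/yr.
v_t = 4.74 × μ × d = 4.74 × 0.0934 × 22.676 = 10.039 km/s.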